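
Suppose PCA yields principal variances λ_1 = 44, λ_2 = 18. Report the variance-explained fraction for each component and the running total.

Step 1 — total variance = trace(Sigma) = Σ λ_i = 44 + 18 = 62.

Step 2 — fraction explained by component i = λ_i / Σ λ:
  PC1: 44/62 = 0.7097
  PC2: 18/62 = 0.2903

Step 3 — cumulative fraction after k components = (λ_1 + ... + λ_k) / Σ λ:
  k = 1: 44/62 = 0.7097
  k = 2: (44 + 18)/62 = 62/62 = 1

Summary (fraction, with percent):

explained: PC1 0.7097 (70.97%), PC2 0.2903 (29.03%);  cumulative: 0.7097, 1


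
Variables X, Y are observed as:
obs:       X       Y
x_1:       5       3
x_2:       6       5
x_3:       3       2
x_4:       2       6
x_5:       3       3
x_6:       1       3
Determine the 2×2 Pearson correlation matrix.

Step 1 — column means:
  mean(X) = (5 + 6 + 3 + 2 + 3 + 1) / 6 = 20/6 = 3.3333
  mean(Y) = (3 + 5 + 2 + 6 + 3 + 3) / 6 = 22/6 = 3.6667

Step 2 — sample variances and covariances s[i,j] = (1/(n-1)) · Σ_k (x_{k,i} - mean_i) · (x_{k,j} - mean_j), with n-1 = 5:
  s[X,X] = ((1.6667)·(1.6667) + (2.6667)·(2.6667) + (-0.3333)·(-0.3333) + (-1.3333)·(-1.3333) + (-0.3333)·(-0.3333) + (-2.3333)·(-2.3333)) / 5 = 17.3333/5 = 3.4667
  s[X,Y] = ((1.6667)·(-0.6667) + (2.6667)·(1.3333) + (-0.3333)·(-1.6667) + (-1.3333)·(2.3333) + (-0.3333)·(-0.6667) + (-2.3333)·(-0.6667)) / 5 = 1.6667/5 = 0.3333
  s[Y,Y] = ((-0.6667)·(-0.6667) + (1.3333)·(1.3333) + (-1.6667)·(-1.6667) + (2.3333)·(2.3333) + (-0.6667)·(-0.6667) + (-0.6667)·(-0.6667)) / 5 = 11.3333/5 = 2.2667
  Sample standard deviations s_i = √(s[i,i]):
  s(X) = √(3.4667) = 1.8619
  s(Y) = √(2.2667) = 1.5055

Step 3 — r_{ij} = s_{ij} / (s_i · s_j):
  r[X,X] = 1 (diagonal).
  r[X,Y] = 0.3333 / (1.8619 · 1.5055) = 0.3333 / 2.8032 = 0.1189
  r[Y,Y] = 1 (diagonal).

R is symmetric with unit diagonal. Assembling:

R = [[1, 0.1189],
 [0.1189, 1]]


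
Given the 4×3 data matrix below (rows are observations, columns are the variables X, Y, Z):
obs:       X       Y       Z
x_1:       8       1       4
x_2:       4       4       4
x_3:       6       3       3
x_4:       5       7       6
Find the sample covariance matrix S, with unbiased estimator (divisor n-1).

Step 1 — column means:
  mean(X) = (8 + 4 + 6 + 5) / 4 = 23/4 = 5.75
  mean(Y) = (1 + 4 + 3 + 7) / 4 = 15/4 = 3.75
  mean(Z) = (4 + 4 + 3 + 6) / 4 = 17/4 = 4.25

Step 2 — sample covariance S[i,j] = (1/(n-1)) · Σ_k (x_{k,i} - mean_i) · (x_{k,j} - mean_j), with n-1 = 3.
  S[X,X] = ((2.25)·(2.25) + (-1.75)·(-1.75) + (0.25)·(0.25) + (-0.75)·(-0.75)) / 3 = 8.75/3 = 2.9167
  S[X,Y] = ((2.25)·(-2.75) + (-1.75)·(0.25) + (0.25)·(-0.75) + (-0.75)·(3.25)) / 3 = -9.25/3 = -3.0833
  S[X,Z] = ((2.25)·(-0.25) + (-1.75)·(-0.25) + (0.25)·(-1.25) + (-0.75)·(1.75)) / 3 = -1.75/3 = -0.5833
  S[Y,Y] = ((-2.75)·(-2.75) + (0.25)·(0.25) + (-0.75)·(-0.75) + (3.25)·(3.25)) / 3 = 18.75/3 = 6.25
  S[Y,Z] = ((-2.75)·(-0.25) + (0.25)·(-0.25) + (-0.75)·(-1.25) + (3.25)·(1.75)) / 3 = 7.25/3 = 2.4167
  S[Z,Z] = ((-0.25)·(-0.25) + (-0.25)·(-0.25) + (-1.25)·(-1.25) + (1.75)·(1.75)) / 3 = 4.75/3 = 1.5833

S is symmetric (S[j,i] = S[i,j]). Assembling:

S = [[2.9167, -3.0833, -0.5833],
 [-3.0833, 6.25, 2.4167],
 [-0.5833, 2.4167, 1.5833]]


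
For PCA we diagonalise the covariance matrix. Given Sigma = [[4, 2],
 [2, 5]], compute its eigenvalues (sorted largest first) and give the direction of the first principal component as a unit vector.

Step 1 — characteristic polynomial of 2×2 Sigma:
  det(Sigma - λI) = λ² - trace · λ + det = 0.
  trace = 4 + 5 = 9, det = 4·5 - (2)² = 16.
Step 2 — discriminant:
  Δ = trace² - 4·det = 81 - 64 = 17.
Step 3 — eigenvalues:
  λ = (trace ± √Δ)/2 = (9 ± 4.1231)/2,
  λ_1 = 6.5616,  λ_2 = 2.4384.

Step 4 — unit eigenvector for λ_1: solve (Sigma - λ_1 I)v = 0. First row:
  (4 - 6.5616)·v_x + (2)·v_y = 0, i.e. (-2.5616)·v_x + (2)·v_y = 0,
  so v ∝ (b, λ_1 - a) = (2, 2.5616) = u.
  ||u|| = √((2)² + (2.5616)²) = √(10.5616) ≈ 3.2499,
  v_1 = u/||u|| ≈ (0.6154, 0.7882) (||v_1|| = 1).

λ_1 = 6.5616,  λ_2 = 2.4384;  v_1 ≈ (0.6154, 0.7882)


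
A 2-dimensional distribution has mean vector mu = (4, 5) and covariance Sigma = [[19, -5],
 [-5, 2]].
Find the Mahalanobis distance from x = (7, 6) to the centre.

Step 1 — centre the observation: (x - mu) = (3, 1).

Step 2 — invert Sigma. det(Sigma) = 19·2 - (-5)² = 13.
  Sigma^{-1} = (1/det) · [[d, -b], [-b, a]] = [[0.1538, 0.3846],
 [0.3846, 1.4615]].

Step 3 — form the quadratic (x - mu)^T · Sigma^{-1} · (x - mu):
  Sigma^{-1} · (x - mu) = (0.8462, 2.6154).
  (x - mu)^T · [Sigma^{-1} · (x - mu)] = (3)·(0.8462) + (1)·(2.6154) = 5.1538.

Step 4 — take square root: d = √(5.1538) ≈ 2.2702.

d(x, mu) = √(5.1538) ≈ 2.2702


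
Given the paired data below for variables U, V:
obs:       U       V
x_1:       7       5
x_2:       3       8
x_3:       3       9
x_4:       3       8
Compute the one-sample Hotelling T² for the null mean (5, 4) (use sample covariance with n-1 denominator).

Step 1 — sample mean vector:
  mean(U) = (7 + 3 + 3 + 3) / 4 = 16/4 = 4
  mean(V) = (5 + 8 + 9 + 8) / 4 = 30/4 = 7.5
  x̄ = (4, 7.5),  deviation x̄ - mu_0 = (4, 7.5) - (5, 4) = (-1, 3.5).

Step 2 — sample covariance matrix, S[i,j] = (1/(n-1)) · Σ_k (x_{k,i} - mean_i) · (x_{k,j} - mean_j), divisor n-1 = 3:
  S[U,U] = ((3)·(3) + (-1)·(-1) + (-1)·(-1) + (-1)·(-1)) / 3 = 12/3 = 4
  S[U,V] = ((3)·(-2.5) + (-1)·(0.5) + (-1)·(1.5) + (-1)·(0.5)) / 3 = -10/3 = -3.3333
  S[V,V] = ((-2.5)·(-2.5) + (0.5)·(0.5) + (1.5)·(1.5) + (0.5)·(0.5)) / 3 = 9/3 = 3
  S = [[4, -3.3333],
 [-3.3333, 3]].

Step 3 — invert S. det(S) = 4·3 - (-3.3333)² = 0.8889.
  S^{-1} = (1/det) · [[d, -b], [-b, a]] = [[3.375, 3.75],
 [3.75, 4.5]].

Step 4 — quadratic form (x̄ - mu_0)^T · S^{-1} · (x̄ - mu_0):
  S^{-1} · (x̄ - mu_0) = (9.75, 12),
  (x̄ - mu_0)^T · [...] = (-1)·(9.75) + (3.5)·(12) = 32.25.

Step 5 — scale by n: T² = 4 · 32.25 = 129.

T² ≈ 129


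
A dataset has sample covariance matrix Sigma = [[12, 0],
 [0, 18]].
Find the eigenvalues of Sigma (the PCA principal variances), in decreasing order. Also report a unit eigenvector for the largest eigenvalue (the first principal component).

Step 1 — characteristic polynomial of 2×2 Sigma:
  det(Sigma - λI) = λ² - trace · λ + det = 0.
  trace = 12 + 18 = 30, det = 12·18 - (0)² = 216.
Step 2 — discriminant:
  Δ = trace² - 4·det = 900 - 864 = 36.
Step 3 — eigenvalues:
  λ = (trace ± √Δ)/2 = (30 ± 6)/2,
  λ_1 = 18,  λ_2 = 12.

Step 4 — unit eigenvector for λ_1: Sigma is diagonal, so its eigenvectors are the coordinate axes. λ_1 = 18 is the diagonal entry on the second coordinate axis, hence
  v_1 = (0, 1) (||v_1|| = 1).

λ_1 = 18,  λ_2 = 12;  v_1 ≈ (0, 1)


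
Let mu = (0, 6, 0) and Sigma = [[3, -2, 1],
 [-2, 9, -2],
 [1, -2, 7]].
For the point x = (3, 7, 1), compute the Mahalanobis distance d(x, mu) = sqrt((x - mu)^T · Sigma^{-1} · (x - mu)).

Step 1 — centre the observation: (x - mu) = (3, 1, 1).

Step 2 — invert Sigma (cofactor / det for 3×3, or solve directly):
  Sigma^{-1} = [[0.3986, 0.0811, -0.0338],
 [0.0811, 0.1351, 0.027],
 [-0.0338, 0.027, 0.1554]].

Step 3 — form the quadratic (x - mu)^T · Sigma^{-1} · (x - mu):
  Sigma^{-1} · (x - mu) = (1.2432, 0.4054, 0.0811).
  (x - mu)^T · [Sigma^{-1} · (x - mu)] = (3)·(1.2432) + (1)·(0.4054) + (1)·(0.0811) = 4.2162.

Step 4 — take square root: d = √(4.2162) ≈ 2.0533.

d(x, mu) = √(4.2162) ≈ 2.0533


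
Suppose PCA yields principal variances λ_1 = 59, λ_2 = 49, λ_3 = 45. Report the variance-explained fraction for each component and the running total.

Step 1 — total variance = trace(Sigma) = Σ λ_i = 59 + 49 + 45 = 153.

Step 2 — fraction explained by component i = λ_i / Σ λ:
  PC1: 59/153 = 0.3856
  PC2: 49/153 = 0.3203
  PC3: 45/153 = 0.2941

Step 3 — cumulative fraction after k components = (λ_1 + ... + λ_k) / Σ λ:
  k = 1: 59/153 = 0.3856
  k = 2: (59 + 49)/153 = 108/153 = 0.7059
  k = 3: (59 + 49 + 45)/153 = 153/153 = 1

Summary (fraction, with percent):

explained: PC1 0.3856 (38.56%), PC2 0.3203 (32.03%), PC3 0.2941 (29.41%);  cumulative: 0.3856, 0.7059, 1


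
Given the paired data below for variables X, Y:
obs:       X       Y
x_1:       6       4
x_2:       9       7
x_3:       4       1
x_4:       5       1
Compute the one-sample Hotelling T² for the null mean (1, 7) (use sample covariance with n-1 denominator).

Step 1 — sample mean vector:
  mean(X) = (6 + 9 + 4 + 5) / 4 = 24/4 = 6
  mean(Y) = (4 + 7 + 1 + 1) / 4 = 13/4 = 3.25
  x̄ = (6, 3.25),  deviation x̄ - mu_0 = (6, 3.25) - (1, 7) = (5, -3.75).

Step 2 — sample covariance matrix, S[i,j] = (1/(n-1)) · Σ_k (x_{k,i} - mean_i) · (x_{k,j} - mean_j), divisor n-1 = 3:
  S[X,X] = ((0)·(0) + (3)·(3) + (-2)·(-2) + (-1)·(-1)) / 3 = 14/3 = 4.6667
  S[X,Y] = ((0)·(0.75) + (3)·(3.75) + (-2)·(-2.25) + (-1)·(-2.25)) / 3 = 18/3 = 6
  S[Y,Y] = ((0.75)·(0.75) + (3.75)·(3.75) + (-2.25)·(-2.25) + (-2.25)·(-2.25)) / 3 = 24.75/3 = 8.25
  S = [[4.6667, 6],
 [6, 8.25]].

Step 3 — invert S. det(S) = 4.6667·8.25 - (6)² = 2.5.
  S^{-1} = (1/det) · [[d, -b], [-b, a]] = [[3.3, -2.4],
 [-2.4, 1.8667]].

Step 4 — quadratic form (x̄ - mu_0)^T · S^{-1} · (x̄ - mu_0):
  S^{-1} · (x̄ - mu_0) = (25.5, -19),
  (x̄ - mu_0)^T · [...] = (5)·(25.5) + (-3.75)·(-19) = 198.75.

Step 5 — scale by n: T² = 4 · 198.75 = 795.

T² ≈ 795


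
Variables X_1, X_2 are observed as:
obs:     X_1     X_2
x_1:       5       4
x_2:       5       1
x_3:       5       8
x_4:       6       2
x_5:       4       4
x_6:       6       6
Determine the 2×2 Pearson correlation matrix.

Step 1 — column means:
  mean(X_1) = (5 + 5 + 5 + 6 + 4 + 6) / 6 = 31/6 = 5.1667
  mean(X_2) = (4 + 1 + 8 + 2 + 4 + 6) / 6 = 25/6 = 4.1667

Step 2 — sample variances and covariances s[i,j] = (1/(n-1)) · Σ_k (x_{k,i} - mean_i) · (x_{k,j} - mean_j), with n-1 = 5:
  s[X_1,X_1] = ((-0.1667)·(-0.1667) + (-0.1667)·(-0.1667) + (-0.1667)·(-0.1667) + (0.8333)·(0.8333) + (-1.1667)·(-1.1667) + (0.8333)·(0.8333)) / 5 = 2.8333/5 = 0.5667
  s[X_1,X_2] = ((-0.1667)·(-0.1667) + (-0.1667)·(-3.1667) + (-0.1667)·(3.8333) + (0.8333)·(-2.1667) + (-1.1667)·(-0.1667) + (0.8333)·(1.8333)) / 5 = -0.1667/5 = -0.0333
  s[X_2,X_2] = ((-0.1667)·(-0.1667) + (-3.1667)·(-3.1667) + (3.8333)·(3.8333) + (-2.1667)·(-2.1667) + (-0.1667)·(-0.1667) + (1.8333)·(1.8333)) / 5 = 32.8333/5 = 6.5667
  Sample standard deviations s_i = √(s[i,i]):
  s(X_1) = √(0.5667) = 0.7528
  s(X_2) = √(6.5667) = 2.5626

Step 3 — r_{ij} = s_{ij} / (s_i · s_j):
  r[X_1,X_1] = 1 (diagonal).
  r[X_1,X_2] = -0.0333 / (0.7528 · 2.5626) = -0.0333 / 1.929 = -0.0173
  r[X_2,X_2] = 1 (diagonal).

R is symmetric with unit diagonal. Assembling:

R = [[1, -0.0173],
 [-0.0173, 1]]


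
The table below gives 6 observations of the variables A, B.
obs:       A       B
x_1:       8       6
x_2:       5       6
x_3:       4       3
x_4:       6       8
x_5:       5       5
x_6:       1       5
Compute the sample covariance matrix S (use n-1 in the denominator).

Step 1 — column means:
  mean(A) = (8 + 5 + 4 + 6 + 5 + 1) / 6 = 29/6 = 4.8333
  mean(B) = (6 + 6 + 3 + 8 + 5 + 5) / 6 = 33/6 = 5.5

Step 2 — sample covariance S[i,j] = (1/(n-1)) · Σ_k (x_{k,i} - mean_i) · (x_{k,j} - mean_j), with n-1 = 5.
  S[A,A] = ((3.1667)·(3.1667) + (0.1667)·(0.1667) + (-0.8333)·(-0.8333) + (1.1667)·(1.1667) + (0.1667)·(0.1667) + (-3.8333)·(-3.8333)) / 5 = 26.8333/5 = 5.3667
  S[A,B] = ((3.1667)·(0.5) + (0.1667)·(0.5) + (-0.8333)·(-2.5) + (1.1667)·(2.5) + (0.1667)·(-0.5) + (-3.8333)·(-0.5)) / 5 = 8.5/5 = 1.7
  S[B,B] = ((0.5)·(0.5) + (0.5)·(0.5) + (-2.5)·(-2.5) + (2.5)·(2.5) + (-0.5)·(-0.5) + (-0.5)·(-0.5)) / 5 = 13.5/5 = 2.7

S is symmetric (S[j,i] = S[i,j]). Assembling:

S = [[5.3667, 1.7],
 [1.7, 2.7]]


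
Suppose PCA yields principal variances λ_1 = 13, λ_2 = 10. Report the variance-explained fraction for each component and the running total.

Step 1 — total variance = trace(Sigma) = Σ λ_i = 13 + 10 = 23.

Step 2 — fraction explained by component i = λ_i / Σ λ:
  PC1: 13/23 = 0.5652
  PC2: 10/23 = 0.4348

Step 3 — cumulative fraction after k components = (λ_1 + ... + λ_k) / Σ λ:
  k = 1: 13/23 = 0.5652
  k = 2: (13 + 10)/23 = 23/23 = 1

Summary (fraction, with percent):

explained: PC1 0.5652 (56.52%), PC2 0.4348 (43.48%);  cumulative: 0.5652, 1


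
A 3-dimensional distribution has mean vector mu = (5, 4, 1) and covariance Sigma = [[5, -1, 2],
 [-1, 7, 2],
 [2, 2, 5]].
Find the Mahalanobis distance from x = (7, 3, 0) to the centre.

Step 1 — centre the observation: (x - mu) = (2, -1, -1).

Step 2 — invert Sigma (cofactor / det for 3×3, or solve directly):
  Sigma^{-1} = [[0.2719, 0.0789, -0.1404],
 [0.0789, 0.1842, -0.1053],
 [-0.1404, -0.1053, 0.2982]].

Step 3 — form the quadratic (x - mu)^T · Sigma^{-1} · (x - mu):
  Sigma^{-1} · (x - mu) = (0.6053, 0.0789, -0.4737).
  (x - mu)^T · [Sigma^{-1} · (x - mu)] = (2)·(0.6053) + (-1)·(0.0789) + (-1)·(-0.4737) = 1.6053.

Step 4 — take square root: d = √(1.6053) ≈ 1.267.

d(x, mu) = √(1.6053) ≈ 1.267


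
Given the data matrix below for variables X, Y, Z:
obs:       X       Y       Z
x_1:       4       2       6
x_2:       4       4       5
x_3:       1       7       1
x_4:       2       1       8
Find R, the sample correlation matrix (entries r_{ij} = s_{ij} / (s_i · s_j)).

Step 1 — column means:
  mean(X) = (4 + 4 + 1 + 2) / 4 = 11/4 = 2.75
  mean(Y) = (2 + 4 + 7 + 1) / 4 = 14/4 = 3.5
  mean(Z) = (6 + 5 + 1 + 8) / 4 = 20/4 = 5

Step 2 — sample variances and covariances s[i,j] = (1/(n-1)) · Σ_k (x_{k,i} - mean_i) · (x_{k,j} - mean_j), with n-1 = 3:
  s[X,X] = ((1.25)·(1.25) + (1.25)·(1.25) + (-1.75)·(-1.75) + (-0.75)·(-0.75)) / 3 = 6.75/3 = 2.25
  s[X,Y] = ((1.25)·(-1.5) + (1.25)·(0.5) + (-1.75)·(3.5) + (-0.75)·(-2.5)) / 3 = -5.5/3 = -1.8333
  s[X,Z] = ((1.25)·(1) + (1.25)·(0) + (-1.75)·(-4) + (-0.75)·(3)) / 3 = 6/3 = 2
  s[Y,Y] = ((-1.5)·(-1.5) + (0.5)·(0.5) + (3.5)·(3.5) + (-2.5)·(-2.5)) / 3 = 21/3 = 7
  s[Y,Z] = ((-1.5)·(1) + (0.5)·(0) + (3.5)·(-4) + (-2.5)·(3)) / 3 = -23/3 = -7.6667
  s[Z,Z] = ((1)·(1) + (0)·(0) + (-4)·(-4) + (3)·(3)) / 3 = 26/3 = 8.6667
  Sample standard deviations s_i = √(s[i,i]):
  s(X) = √(2.25) = 1.5
  s(Y) = √(7) = 2.6458
  s(Z) = √(8.6667) = 2.9439

Step 3 — r_{ij} = s_{ij} / (s_i · s_j):
  r[X,X] = 1 (diagonal).
  r[X,Y] = -1.8333 / (1.5 · 2.6458) = -1.8333 / 3.9686 = -0.462
  r[X,Z] = 2 / (1.5 · 2.9439) = 2 / 4.4159 = 0.4529
  r[Y,Y] = 1 (diagonal).
  r[Y,Z] = -7.6667 / (2.6458 · 2.9439) = -7.6667 / 7.7889 = -0.9843
  r[Z,Z] = 1 (diagonal).

R is symmetric with unit diagonal. Assembling:

R = [[1, -0.462, 0.4529],
 [-0.462, 1, -0.9843],
 [0.4529, -0.9843, 1]]


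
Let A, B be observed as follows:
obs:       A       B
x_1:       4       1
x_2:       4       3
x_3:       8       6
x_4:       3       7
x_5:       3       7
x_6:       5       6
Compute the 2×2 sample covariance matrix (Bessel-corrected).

Step 1 — column means:
  mean(A) = (4 + 4 + 8 + 3 + 3 + 5) / 6 = 27/6 = 4.5
  mean(B) = (1 + 3 + 6 + 7 + 7 + 6) / 6 = 30/6 = 5

Step 2 — sample covariance S[i,j] = (1/(n-1)) · Σ_k (x_{k,i} - mean_i) · (x_{k,j} - mean_j), with n-1 = 5.
  S[A,A] = ((-0.5)·(-0.5) + (-0.5)·(-0.5) + (3.5)·(3.5) + (-1.5)·(-1.5) + (-1.5)·(-1.5) + (0.5)·(0.5)) / 5 = 17.5/5 = 3.5
  S[A,B] = ((-0.5)·(-4) + (-0.5)·(-2) + (3.5)·(1) + (-1.5)·(2) + (-1.5)·(2) + (0.5)·(1)) / 5 = 1/5 = 0.2
  S[B,B] = ((-4)·(-4) + (-2)·(-2) + (1)·(1) + (2)·(2) + (2)·(2) + (1)·(1)) / 5 = 30/5 = 6

S is symmetric (S[j,i] = S[i,j]). Assembling:

S = [[3.5, 0.2],
 [0.2, 6]]


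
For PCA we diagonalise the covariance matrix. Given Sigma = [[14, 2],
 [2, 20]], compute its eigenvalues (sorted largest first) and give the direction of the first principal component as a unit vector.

Step 1 — characteristic polynomial of 2×2 Sigma:
  det(Sigma - λI) = λ² - trace · λ + det = 0.
  trace = 14 + 20 = 34, det = 14·20 - (2)² = 276.
Step 2 — discriminant:
  Δ = trace² - 4·det = 1156 - 1104 = 52.
Step 3 — eigenvalues:
  λ = (trace ± √Δ)/2 = (34 ± 7.2111)/2,
  λ_1 = 20.6056,  λ_2 = 13.3944.

Step 4 — unit eigenvector for λ_1: solve (Sigma - λ_1 I)v = 0. First row:
  (14 - 20.6056)·v_x + (2)·v_y = 0, i.e. (-6.6056)·v_x + (2)·v_y = 0,
  so v ∝ (b, λ_1 - a) = (2, 6.6056) = u.
  ||u|| = √((2)² + (6.6056)²) = √(47.6333) ≈ 6.9017,
  v_1 = u/||u|| ≈ (0.2898, 0.9571) (||v_1|| = 1).

λ_1 = 20.6056,  λ_2 = 13.3944;  v_1 ≈ (0.2898, 0.9571)


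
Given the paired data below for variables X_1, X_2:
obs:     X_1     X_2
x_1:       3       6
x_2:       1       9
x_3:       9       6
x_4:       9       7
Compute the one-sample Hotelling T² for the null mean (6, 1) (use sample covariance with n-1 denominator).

Step 1 — sample mean vector:
  mean(X_1) = (3 + 1 + 9 + 9) / 4 = 22/4 = 5.5
  mean(X_2) = (6 + 9 + 6 + 7) / 4 = 28/4 = 7
  x̄ = (5.5, 7),  deviation x̄ - mu_0 = (5.5, 7) - (6, 1) = (-0.5, 6).

Step 2 — sample covariance matrix, S[i,j] = (1/(n-1)) · Σ_k (x_{k,i} - mean_i) · (x_{k,j} - mean_j), divisor n-1 = 3:
  S[X_1,X_1] = ((-2.5)·(-2.5) + (-4.5)·(-4.5) + (3.5)·(3.5) + (3.5)·(3.5)) / 3 = 51/3 = 17
  S[X_1,X_2] = ((-2.5)·(-1) + (-4.5)·(2) + (3.5)·(-1) + (3.5)·(0)) / 3 = -10/3 = -3.3333
  S[X_2,X_2] = ((-1)·(-1) + (2)·(2) + (-1)·(-1) + (0)·(0)) / 3 = 6/3 = 2
  S = [[17, -3.3333],
 [-3.3333, 2]].

Step 3 — invert S. det(S) = 17·2 - (-3.3333)² = 22.8889.
  S^{-1} = (1/det) · [[d, -b], [-b, a]] = [[0.0874, 0.1456],
 [0.1456, 0.7427]].

Step 4 — quadratic form (x̄ - mu_0)^T · S^{-1} · (x̄ - mu_0):
  S^{-1} · (x̄ - mu_0) = (0.8301, 4.3835),
  (x̄ - mu_0)^T · [...] = (-0.5)·(0.8301) + (6)·(4.3835) = 25.8859.

Step 5 — scale by n: T² = 4 · 25.8859 = 103.5437.

T² ≈ 103.5437


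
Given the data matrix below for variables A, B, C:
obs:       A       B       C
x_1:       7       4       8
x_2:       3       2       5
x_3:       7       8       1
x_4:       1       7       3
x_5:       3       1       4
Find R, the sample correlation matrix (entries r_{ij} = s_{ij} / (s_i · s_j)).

Step 1 — column means:
  mean(A) = (7 + 3 + 7 + 1 + 3) / 5 = 21/5 = 4.2
  mean(B) = (4 + 2 + 8 + 7 + 1) / 5 = 22/5 = 4.4
  mean(C) = (8 + 5 + 1 + 3 + 4) / 5 = 21/5 = 4.2

Step 2 — sample variances and covariances s[i,j] = (1/(n-1)) · Σ_k (x_{k,i} - mean_i) · (x_{k,j} - mean_j), with n-1 = 4:
  s[A,A] = ((2.8)·(2.8) + (-1.2)·(-1.2) + (2.8)·(2.8) + (-3.2)·(-3.2) + (-1.2)·(-1.2)) / 4 = 28.8/4 = 7.2
  s[A,B] = ((2.8)·(-0.4) + (-1.2)·(-2.4) + (2.8)·(3.6) + (-3.2)·(2.6) + (-1.2)·(-3.4)) / 4 = 7.6/4 = 1.9
  s[A,C] = ((2.8)·(3.8) + (-1.2)·(0.8) + (2.8)·(-3.2) + (-3.2)·(-1.2) + (-1.2)·(-0.2)) / 4 = 4.8/4 = 1.2
  s[B,B] = ((-0.4)·(-0.4) + (-2.4)·(-2.4) + (3.6)·(3.6) + (2.6)·(2.6) + (-3.4)·(-3.4)) / 4 = 37.2/4 = 9.3
  s[B,C] = ((-0.4)·(3.8) + (-2.4)·(0.8) + (3.6)·(-3.2) + (2.6)·(-1.2) + (-3.4)·(-0.2)) / 4 = -17.4/4 = -4.35
  s[C,C] = ((3.8)·(3.8) + (0.8)·(0.8) + (-3.2)·(-3.2) + (-1.2)·(-1.2) + (-0.2)·(-0.2)) / 4 = 26.8/4 = 6.7
  Sample standard deviations s_i = √(s[i,i]):
  s(A) = √(7.2) = 2.6833
  s(B) = √(9.3) = 3.0496
  s(C) = √(6.7) = 2.5884

Step 3 — r_{ij} = s_{ij} / (s_i · s_j):
  r[A,A] = 1 (diagonal).
  r[A,B] = 1.9 / (2.6833 · 3.0496) = 1.9 / 8.1829 = 0.2322
  r[A,C] = 1.2 / (2.6833 · 2.5884) = 1.2 / 6.9455 = 0.1728
  r[B,B] = 1 (diagonal).
  r[B,C] = -4.35 / (3.0496 · 2.5884) = -4.35 / 7.8937 = -0.5511
  r[C,C] = 1 (diagonal).

R is symmetric with unit diagonal. Assembling:

R = [[1, 0.2322, 0.1728],
 [0.2322, 1, -0.5511],
 [0.1728, -0.5511, 1]]


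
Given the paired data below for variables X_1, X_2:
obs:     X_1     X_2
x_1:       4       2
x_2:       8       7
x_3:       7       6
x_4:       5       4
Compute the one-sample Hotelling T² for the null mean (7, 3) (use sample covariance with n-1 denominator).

Step 1 — sample mean vector:
  mean(X_1) = (4 + 8 + 7 + 5) / 4 = 24/4 = 6
  mean(X_2) = (2 + 7 + 6 + 4) / 4 = 19/4 = 4.75
  x̄ = (6, 4.75),  deviation x̄ - mu_0 = (6, 4.75) - (7, 3) = (-1, 1.75).

Step 2 — sample covariance matrix, S[i,j] = (1/(n-1)) · Σ_k (x_{k,i} - mean_i) · (x_{k,j} - mean_j), divisor n-1 = 3:
  S[X_1,X_1] = ((-2)·(-2) + (2)·(2) + (1)·(1) + (-1)·(-1)) / 3 = 10/3 = 3.3333
  S[X_1,X_2] = ((-2)·(-2.75) + (2)·(2.25) + (1)·(1.25) + (-1)·(-0.75)) / 3 = 12/3 = 4
  S[X_2,X_2] = ((-2.75)·(-2.75) + (2.25)·(2.25) + (1.25)·(1.25) + (-0.75)·(-0.75)) / 3 = 14.75/3 = 4.9167
  S = [[3.3333, 4],
 [4, 4.9167]].

Step 3 — invert S. det(S) = 3.3333·4.9167 - (4)² = 0.3889.
  S^{-1} = (1/det) · [[d, -b], [-b, a]] = [[12.6429, -10.2857],
 [-10.2857, 8.5714]].

Step 4 — quadratic form (x̄ - mu_0)^T · S^{-1} · (x̄ - mu_0):
  S^{-1} · (x̄ - mu_0) = (-30.6429, 25.2857),
  (x̄ - mu_0)^T · [...] = (-1)·(-30.6429) + (1.75)·(25.2857) = 74.8929.

Step 5 — scale by n: T² = 4 · 74.8929 = 299.5714.

T² ≈ 299.5714


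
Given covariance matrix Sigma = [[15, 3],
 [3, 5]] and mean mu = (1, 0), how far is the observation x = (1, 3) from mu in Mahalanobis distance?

Step 1 — centre the observation: (x - mu) = (0, 3).

Step 2 — invert Sigma. det(Sigma) = 15·5 - (3)² = 66.
  Sigma^{-1} = (1/det) · [[d, -b], [-b, a]] = [[0.0758, -0.0455],
 [-0.0455, 0.2273]].

Step 3 — form the quadratic (x - mu)^T · Sigma^{-1} · (x - mu):
  Sigma^{-1} · (x - mu) = (-0.1364, 0.6818).
  (x - mu)^T · [Sigma^{-1} · (x - mu)] = (0)·(-0.1364) + (3)·(0.6818) = 2.0455.

Step 4 — take square root: d = √(2.0455) ≈ 1.4302.

d(x, mu) = √(2.0455) ≈ 1.4302


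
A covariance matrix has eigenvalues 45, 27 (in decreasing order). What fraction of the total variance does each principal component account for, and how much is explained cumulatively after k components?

Step 1 — total variance = trace(Sigma) = Σ λ_i = 45 + 27 = 72.

Step 2 — fraction explained by component i = λ_i / Σ λ:
  PC1: 45/72 = 0.625
  PC2: 27/72 = 0.375

Step 3 — cumulative fraction after k components = (λ_1 + ... + λ_k) / Σ λ:
  k = 1: 45/72 = 0.625
  k = 2: (45 + 27)/72 = 72/72 = 1

Summary (fraction, with percent):

explained: PC1 0.625 (62.5%), PC2 0.375 (37.5%);  cumulative: 0.625, 1


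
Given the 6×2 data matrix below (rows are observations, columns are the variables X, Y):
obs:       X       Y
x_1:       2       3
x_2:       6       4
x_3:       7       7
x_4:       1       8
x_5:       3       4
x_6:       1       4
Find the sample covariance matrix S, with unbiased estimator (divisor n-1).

Step 1 — column means:
  mean(X) = (2 + 6 + 7 + 1 + 3 + 1) / 6 = 20/6 = 3.3333
  mean(Y) = (3 + 4 + 7 + 8 + 4 + 4) / 6 = 30/6 = 5

Step 2 — sample covariance S[i,j] = (1/(n-1)) · Σ_k (x_{k,i} - mean_i) · (x_{k,j} - mean_j), with n-1 = 5.
  S[X,X] = ((-1.3333)·(-1.3333) + (2.6667)·(2.6667) + (3.6667)·(3.6667) + (-2.3333)·(-2.3333) + (-0.3333)·(-0.3333) + (-2.3333)·(-2.3333)) / 5 = 33.3333/5 = 6.6667
  S[X,Y] = ((-1.3333)·(-2) + (2.6667)·(-1) + (3.6667)·(2) + (-2.3333)·(3) + (-0.3333)·(-1) + (-2.3333)·(-1)) / 5 = 3/5 = 0.6
  S[Y,Y] = ((-2)·(-2) + (-1)·(-1) + (2)·(2) + (3)·(3) + (-1)·(-1) + (-1)·(-1)) / 5 = 20/5 = 4

S is symmetric (S[j,i] = S[i,j]). Assembling:

S = [[6.6667, 0.6],
 [0.6, 4]]


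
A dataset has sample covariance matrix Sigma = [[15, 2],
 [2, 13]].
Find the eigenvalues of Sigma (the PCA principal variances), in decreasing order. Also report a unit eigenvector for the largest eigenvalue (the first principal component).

Step 1 — characteristic polynomial of 2×2 Sigma:
  det(Sigma - λI) = λ² - trace · λ + det = 0.
  trace = 15 + 13 = 28, det = 15·13 - (2)² = 191.
Step 2 — discriminant:
  Δ = trace² - 4·det = 784 - 764 = 20.
Step 3 — eigenvalues:
  λ = (trace ± √Δ)/2 = (28 ± 4.4721)/2,
  λ_1 = 16.2361,  λ_2 = 11.7639.

Step 4 — unit eigenvector for λ_1: solve (Sigma - λ_1 I)v = 0. First row:
  (15 - 16.2361)·v_x + (2)·v_y = 0, i.e. (-1.2361)·v_x + (2)·v_y = 0,
  so v ∝ (b, λ_1 - a) = (2, 1.2361) = u.
  ||u|| = √((2)² + (1.2361)²) = √(5.5279) ≈ 2.3511,
  v_1 = u/||u|| ≈ (0.8507, 0.5257) (||v_1|| = 1).

λ_1 = 16.2361,  λ_2 = 11.7639;  v_1 ≈ (0.8507, 0.5257)


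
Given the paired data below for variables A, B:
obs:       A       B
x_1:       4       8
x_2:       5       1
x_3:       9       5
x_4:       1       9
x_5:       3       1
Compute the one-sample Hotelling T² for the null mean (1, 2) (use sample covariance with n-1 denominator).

Step 1 — sample mean vector:
  mean(A) = (4 + 5 + 9 + 1 + 3) / 5 = 22/5 = 4.4
  mean(B) = (8 + 1 + 5 + 9 + 1) / 5 = 24/5 = 4.8
  x̄ = (4.4, 4.8),  deviation x̄ - mu_0 = (4.4, 4.8) - (1, 2) = (3.4, 2.8).

Step 2 — sample covariance matrix, S[i,j] = (1/(n-1)) · Σ_k (x_{k,i} - mean_i) · (x_{k,j} - mean_j), divisor n-1 = 4:
  S[A,A] = ((-0.4)·(-0.4) + (0.6)·(0.6) + (4.6)·(4.6) + (-3.4)·(-3.4) + (-1.4)·(-1.4)) / 4 = 35.2/4 = 8.8
  S[A,B] = ((-0.4)·(3.2) + (0.6)·(-3.8) + (4.6)·(0.2) + (-3.4)·(4.2) + (-1.4)·(-3.8)) / 4 = -11.6/4 = -2.9
  S[B,B] = ((3.2)·(3.2) + (-3.8)·(-3.8) + (0.2)·(0.2) + (4.2)·(4.2) + (-3.8)·(-3.8)) / 4 = 56.8/4 = 14.2
  S = [[8.8, -2.9],
 [-2.9, 14.2]].

Step 3 — invert S. det(S) = 8.8·14.2 - (-2.9)² = 116.55.
  S^{-1} = (1/det) · [[d, -b], [-b, a]] = [[0.1218, 0.0249],
 [0.0249, 0.0755]].

Step 4 — quadratic form (x̄ - mu_0)^T · S^{-1} · (x̄ - mu_0):
  S^{-1} · (x̄ - mu_0) = (0.4839, 0.296),
  (x̄ - mu_0)^T · [...] = (3.4)·(0.4839) + (2.8)·(0.296) = 2.4741.

Step 5 — scale by n: T² = 5 · 2.4741 = 12.3707.

T² ≈ 12.3707


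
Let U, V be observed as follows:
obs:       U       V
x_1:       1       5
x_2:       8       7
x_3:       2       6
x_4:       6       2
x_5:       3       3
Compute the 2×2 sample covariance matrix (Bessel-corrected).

Step 1 — column means:
  mean(U) = (1 + 8 + 2 + 6 + 3) / 5 = 20/5 = 4
  mean(V) = (5 + 7 + 6 + 2 + 3) / 5 = 23/5 = 4.6

Step 2 — sample covariance S[i,j] = (1/(n-1)) · Σ_k (x_{k,i} - mean_i) · (x_{k,j} - mean_j), with n-1 = 4.
  S[U,U] = ((-3)·(-3) + (4)·(4) + (-2)·(-2) + (2)·(2) + (-1)·(-1)) / 4 = 34/4 = 8.5
  S[U,V] = ((-3)·(0.4) + (4)·(2.4) + (-2)·(1.4) + (2)·(-2.6) + (-1)·(-1.6)) / 4 = 2/4 = 0.5
  S[V,V] = ((0.4)·(0.4) + (2.4)·(2.4) + (1.4)·(1.4) + (-2.6)·(-2.6) + (-1.6)·(-1.6)) / 4 = 17.2/4 = 4.3

S is symmetric (S[j,i] = S[i,j]). Assembling:

S = [[8.5, 0.5],
 [0.5, 4.3]]


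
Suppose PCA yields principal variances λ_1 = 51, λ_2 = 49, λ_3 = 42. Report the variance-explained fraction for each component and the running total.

Step 1 — total variance = trace(Sigma) = Σ λ_i = 51 + 49 + 42 = 142.

Step 2 — fraction explained by component i = λ_i / Σ λ:
  PC1: 51/142 = 0.3592
  PC2: 49/142 = 0.3451
  PC3: 42/142 = 0.2958

Step 3 — cumulative fraction after k components = (λ_1 + ... + λ_k) / Σ λ:
  k = 1: 51/142 = 0.3592
  k = 2: (51 + 49)/142 = 100/142 = 0.7042
  k = 3: (51 + 49 + 42)/142 = 142/142 = 1

Summary (fraction, with percent):

explained: PC1 0.3592 (35.92%), PC2 0.3451 (34.51%), PC3 0.2958 (29.58%);  cumulative: 0.3592, 0.7042, 1


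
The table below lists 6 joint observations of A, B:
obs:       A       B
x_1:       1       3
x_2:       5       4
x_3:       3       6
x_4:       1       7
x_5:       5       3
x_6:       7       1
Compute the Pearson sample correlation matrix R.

Step 1 — column means:
  mean(A) = (1 + 5 + 3 + 1 + 5 + 7) / 6 = 22/6 = 3.6667
  mean(B) = (3 + 4 + 6 + 7 + 3 + 1) / 6 = 24/6 = 4

Step 2 — sample variances and covariances s[i,j] = (1/(n-1)) · Σ_k (x_{k,i} - mean_i) · (x_{k,j} - mean_j), with n-1 = 5:
  s[A,A] = ((-2.6667)·(-2.6667) + (1.3333)·(1.3333) + (-0.6667)·(-0.6667) + (-2.6667)·(-2.6667) + (1.3333)·(1.3333) + (3.3333)·(3.3333)) / 5 = 29.3333/5 = 5.8667
  s[A,B] = ((-2.6667)·(-1) + (1.3333)·(0) + (-0.6667)·(2) + (-2.6667)·(3) + (1.3333)·(-1) + (3.3333)·(-3)) / 5 = -18/5 = -3.6
  s[B,B] = ((-1)·(-1) + (0)·(0) + (2)·(2) + (3)·(3) + (-1)·(-1) + (-3)·(-3)) / 5 = 24/5 = 4.8
  Sample standard deviations s_i = √(s[i,i]):
  s(A) = √(5.8667) = 2.4221
  s(B) = √(4.8) = 2.1909

Step 3 — r_{ij} = s_{ij} / (s_i · s_j):
  r[A,A] = 1 (diagonal).
  r[A,B] = -3.6 / (2.4221 · 2.1909) = -3.6 / 5.3066 = -0.6784
  r[B,B] = 1 (diagonal).

R is symmetric with unit diagonal. Assembling:

R = [[1, -0.6784],
 [-0.6784, 1]]


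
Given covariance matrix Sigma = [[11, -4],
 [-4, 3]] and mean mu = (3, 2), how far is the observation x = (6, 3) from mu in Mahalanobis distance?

Step 1 — centre the observation: (x - mu) = (3, 1).

Step 2 — invert Sigma. det(Sigma) = 11·3 - (-4)² = 17.
  Sigma^{-1} = (1/det) · [[d, -b], [-b, a]] = [[0.1765, 0.2353],
 [0.2353, 0.6471]].

Step 3 — form the quadratic (x - mu)^T · Sigma^{-1} · (x - mu):
  Sigma^{-1} · (x - mu) = (0.7647, 1.3529).
  (x - mu)^T · [Sigma^{-1} · (x - mu)] = (3)·(0.7647) + (1)·(1.3529) = 3.6471.

Step 4 — take square root: d = √(3.6471) ≈ 1.9097.

d(x, mu) = √(3.6471) ≈ 1.9097


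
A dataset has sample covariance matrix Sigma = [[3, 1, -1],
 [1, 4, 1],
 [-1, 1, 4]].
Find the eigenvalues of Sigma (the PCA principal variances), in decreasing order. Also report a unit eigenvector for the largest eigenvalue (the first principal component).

Step 1 — characteristic polynomial p(λ) = det(λI - Sigma) = λ³ - tr·λ² + c_1·λ - det, where tr = trace, c_1 = sum of the principal 2×2 minors, det = det(Sigma):
  tr = 3 + 4 + 4 = 11,
  c_1 = (3·4 - (1)²) + (3·4 - (-1)²) + (4·4 - (1)²) = 11 + 11 + 15 = 37,
  det = 3·(4·4 - (1)²) - (1)·((1)·4 - (1)·(-1)) + (-1)·((1)·(1) - 4·(-1)) = 3·(15) - (1)·(5) + (-1)·(5) = 35.
  So p(λ) = λ³ - 11λ² + 37λ - 35.
Step 2 — look for an integer root (rational root theorem: any rational root is an integer divisor of 35). Testing λ = 5:
  p(5) = 125 - 275 + 185 - 35 = 0  ✓
  Dividing out (λ - 5): p(λ) = (λ - 5)(λ² - 6λ + 7).
Step 3 — remaining eigenvalues from the quadratic λ² - 6λ + 7 = 0:
  Δ = 6² - 4·7 = 36 - 28 = 8,  λ = (6 ± √8)/2 = (6 ± 2.8284)/2 ≈ 4.4142 or 1.5858.
  Sorted: λ_1 = 5,  λ_2 = 4.4142,  λ_3 = 1.5858  (check: sum = 11 = tr ✓).

Step 4 — unit eigenvector for λ_1 = 5: v spans the null space of (Sigma - λ_1 I), whose rows are
  r_1 = (-2, 1, -1),  r_2 = (1, -1, 1),  r_3 = (-1, 1, -1).
  v is orthogonal to every row, so take v ∝ r_1 × r_2 = ((1)·(1) - (-1)·(-1), (-1)·(1) - (-2)·(1), (-2)·(-1) - (1)·(1)) = (0, 1, 1).
  Let u = (0, 1, 1).
  ||u|| = √((0)² + (1)² + (1)²) = √(2) ≈ 1.4142,  v_1 = u/||u|| ≈ (0, 0.7071, 0.7071) (||v_1|| = 1).

λ_1 = 5,  λ_2 = 4.4142,  λ_3 = 1.5858;  v_1 ≈ (0, 0.7071, 0.7071)


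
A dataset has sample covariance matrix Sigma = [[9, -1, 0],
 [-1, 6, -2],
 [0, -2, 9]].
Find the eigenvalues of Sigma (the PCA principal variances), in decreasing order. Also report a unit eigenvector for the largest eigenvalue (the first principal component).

Step 1 — characteristic polynomial p(λ) = det(λI - Sigma) = λ³ - tr·λ² + c_1·λ - det, where tr = trace, c_1 = sum of the principal 2×2 minors, det = det(Sigma):
  tr = 9 + 6 + 9 = 24,
  c_1 = (9·6 - (-1)²) + (9·9 - (0)²) + (6·9 - (-2)²) = 53 + 81 + 50 = 184,
  det = 9·(6·9 - (-2)²) - (-1)·((-1)·9 - (-2)·(0)) + (0)·((-1)·(-2) - 6·(0)) = 9·(50) - (-1)·(-9) + (0)·(2) = 441.
  So p(λ) = λ³ - 24λ² + 184λ - 441.
Step 2 — look for an integer root (rational root theorem: any rational root is an integer divisor of 441). Testing λ = 9:
  p(9) = 729 - 1944 + 1656 - 441 = 0  ✓
  Dividing out (λ - 9): p(λ) = (λ - 9)(λ² - 15λ + 49).
Step 3 — remaining eigenvalues from the quadratic λ² - 15λ + 49 = 0:
  Δ = 15² - 4·49 = 225 - 196 = 29,  λ = (15 ± √29)/2 = (15 ± 5.3852)/2 ≈ 10.1926 or 4.8074.
  Sorted: λ_1 = 10.1926,  λ_2 = 9,  λ_3 = 4.8074  (check: sum = 24 = tr ✓).

Step 4 — unit eigenvector for λ_1 ≈ 10.1926: v spans the null space of (Sigma - λ_1 I), whose rows are
  r_1 = (-1.1926, -1, 0),  r_2 = (-1, -4.1926, -2),  r_3 = (0, -2, -1.1926).
  v is orthogonal to every row, so take v ∝ r_1 × r_2 = ((-1)·(-2) - (0)·(-4.1926), (0)·(-1) - (-1.1926)·(-2), (-1.1926)·(-4.1926) - (-1)·(-1)) ≈ (2, -2.3852, 4).
  Let u = (2, -2.3852, 4).
  ||u|| = √((2)² + (-2.3852)² + (4)²) = √(25.689) ≈ 5.0684,  v_1 = u/||u|| ≈ (0.3946, -0.4706, 0.7892) (||v_1|| = 1).

λ_1 = 10.1926,  λ_2 = 9,  λ_3 = 4.8074;  v_1 ≈ (0.3946, -0.4706, 0.7892)


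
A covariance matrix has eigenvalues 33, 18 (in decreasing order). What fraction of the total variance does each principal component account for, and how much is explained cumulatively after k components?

Step 1 — total variance = trace(Sigma) = Σ λ_i = 33 + 18 = 51.

Step 2 — fraction explained by component i = λ_i / Σ λ:
  PC1: 33/51 = 0.6471
  PC2: 18/51 = 0.3529

Step 3 — cumulative fraction after k components = (λ_1 + ... + λ_k) / Σ λ:
  k = 1: 33/51 = 0.6471
  k = 2: (33 + 18)/51 = 51/51 = 1

Summary (fraction, with percent):

explained: PC1 0.6471 (64.71%), PC2 0.3529 (35.29%);  cumulative: 0.6471, 1


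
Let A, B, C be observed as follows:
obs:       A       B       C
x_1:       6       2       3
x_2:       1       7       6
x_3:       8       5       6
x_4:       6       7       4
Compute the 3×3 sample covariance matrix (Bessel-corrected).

Step 1 — column means:
  mean(A) = (6 + 1 + 8 + 6) / 4 = 21/4 = 5.25
  mean(B) = (2 + 7 + 5 + 7) / 4 = 21/4 = 5.25
  mean(C) = (3 + 6 + 6 + 4) / 4 = 19/4 = 4.75

Step 2 — sample covariance S[i,j] = (1/(n-1)) · Σ_k (x_{k,i} - mean_i) · (x_{k,j} - mean_j), with n-1 = 3.
  S[A,A] = ((0.75)·(0.75) + (-4.25)·(-4.25) + (2.75)·(2.75) + (0.75)·(0.75)) / 3 = 26.75/3 = 8.9167
  S[A,B] = ((0.75)·(-3.25) + (-4.25)·(1.75) + (2.75)·(-0.25) + (0.75)·(1.75)) / 3 = -9.25/3 = -3.0833
  S[A,C] = ((0.75)·(-1.75) + (-4.25)·(1.25) + (2.75)·(1.25) + (0.75)·(-0.75)) / 3 = -3.75/3 = -1.25
  S[B,B] = ((-3.25)·(-3.25) + (1.75)·(1.75) + (-0.25)·(-0.25) + (1.75)·(1.75)) / 3 = 16.75/3 = 5.5833
  S[B,C] = ((-3.25)·(-1.75) + (1.75)·(1.25) + (-0.25)·(1.25) + (1.75)·(-0.75)) / 3 = 6.25/3 = 2.0833
  S[C,C] = ((-1.75)·(-1.75) + (1.25)·(1.25) + (1.25)·(1.25) + (-0.75)·(-0.75)) / 3 = 6.75/3 = 2.25

S is symmetric (S[j,i] = S[i,j]). Assembling:

S = [[8.9167, -3.0833, -1.25],
 [-3.0833, 5.5833, 2.0833],
 [-1.25, 2.0833, 2.25]]


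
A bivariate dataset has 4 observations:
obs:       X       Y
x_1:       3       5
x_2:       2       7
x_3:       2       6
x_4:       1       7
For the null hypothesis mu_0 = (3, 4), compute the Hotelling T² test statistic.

Step 1 — sample mean vector:
  mean(X) = (3 + 2 + 2 + 1) / 4 = 8/4 = 2
  mean(Y) = (5 + 7 + 6 + 7) / 4 = 25/4 = 6.25
  x̄ = (2, 6.25),  deviation x̄ - mu_0 = (2, 6.25) - (3, 4) = (-1, 2.25).

Step 2 — sample covariance matrix, S[i,j] = (1/(n-1)) · Σ_k (x_{k,i} - mean_i) · (x_{k,j} - mean_j), divisor n-1 = 3:
  S[X,X] = ((1)·(1) + (0)·(0) + (0)·(0) + (-1)·(-1)) / 3 = 2/3 = 0.6667
  S[X,Y] = ((1)·(-1.25) + (0)·(0.75) + (0)·(-0.25) + (-1)·(0.75)) / 3 = -2/3 = -0.6667
  S[Y,Y] = ((-1.25)·(-1.25) + (0.75)·(0.75) + (-0.25)·(-0.25) + (0.75)·(0.75)) / 3 = 2.75/3 = 0.9167
  S = [[0.6667, -0.6667],
 [-0.6667, 0.9167]].

Step 3 — invert S. det(S) = 0.6667·0.9167 - (-0.6667)² = 0.1667.
  S^{-1} = (1/det) · [[d, -b], [-b, a]] = [[5.5, 4],
 [4, 4]].

Step 4 — quadratic form (x̄ - mu_0)^T · S^{-1} · (x̄ - mu_0):
  S^{-1} · (x̄ - mu_0) = (3.5, 5),
  (x̄ - mu_0)^T · [...] = (-1)·(3.5) + (2.25)·(5) = 7.75.

Step 5 — scale by n: T² = 4 · 7.75 = 31.

T² ≈ 31


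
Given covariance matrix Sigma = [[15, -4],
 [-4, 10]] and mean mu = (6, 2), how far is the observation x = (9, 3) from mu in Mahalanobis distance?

Step 1 — centre the observation: (x - mu) = (3, 1).

Step 2 — invert Sigma. det(Sigma) = 15·10 - (-4)² = 134.
  Sigma^{-1} = (1/det) · [[d, -b], [-b, a]] = [[0.0746, 0.0299],
 [0.0299, 0.1119]].

Step 3 — form the quadratic (x - mu)^T · Sigma^{-1} · (x - mu):
  Sigma^{-1} · (x - mu) = (0.2537, 0.2015).
  (x - mu)^T · [Sigma^{-1} · (x - mu)] = (3)·(0.2537) + (1)·(0.2015) = 0.9627.

Step 4 — take square root: d = √(0.9627) ≈ 0.9812.

d(x, mu) = √(0.9627) ≈ 0.9812


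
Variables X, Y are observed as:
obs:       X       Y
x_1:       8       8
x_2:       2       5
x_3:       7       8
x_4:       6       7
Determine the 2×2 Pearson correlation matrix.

Step 1 — column means:
  mean(X) = (8 + 2 + 7 + 6) / 4 = 23/4 = 5.75
  mean(Y) = (8 + 5 + 8 + 7) / 4 = 28/4 = 7

Step 2 — sample variances and covariances s[i,j] = (1/(n-1)) · Σ_k (x_{k,i} - mean_i) · (x_{k,j} - mean_j), with n-1 = 3:
  s[X,X] = ((2.25)·(2.25) + (-3.75)·(-3.75) + (1.25)·(1.25) + (0.25)·(0.25)) / 3 = 20.75/3 = 6.9167
  s[X,Y] = ((2.25)·(1) + (-3.75)·(-2) + (1.25)·(1) + (0.25)·(0)) / 3 = 11/3 = 3.6667
  s[Y,Y] = ((1)·(1) + (-2)·(-2) + (1)·(1) + (0)·(0)) / 3 = 6/3 = 2
  Sample standard deviations s_i = √(s[i,i]):
  s(X) = √(6.9167) = 2.63
  s(Y) = √(2) = 1.4142

Step 3 — r_{ij} = s_{ij} / (s_i · s_j):
  r[X,X] = 1 (diagonal).
  r[X,Y] = 3.6667 / (2.63 · 1.4142) = 3.6667 / 3.7193 = 0.9858
  r[Y,Y] = 1 (diagonal).

R is symmetric with unit diagonal. Assembling:

R = [[1, 0.9858],
 [0.9858, 1]]


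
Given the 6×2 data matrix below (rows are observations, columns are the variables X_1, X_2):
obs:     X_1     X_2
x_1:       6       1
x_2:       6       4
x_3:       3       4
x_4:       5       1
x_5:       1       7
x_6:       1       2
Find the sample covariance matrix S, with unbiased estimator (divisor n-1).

Step 1 — column means:
  mean(X_1) = (6 + 6 + 3 + 5 + 1 + 1) / 6 = 22/6 = 3.6667
  mean(X_2) = (1 + 4 + 4 + 1 + 7 + 2) / 6 = 19/6 = 3.1667

Step 2 — sample covariance S[i,j] = (1/(n-1)) · Σ_k (x_{k,i} - mean_i) · (x_{k,j} - mean_j), with n-1 = 5.
  S[X_1,X_1] = ((2.3333)·(2.3333) + (2.3333)·(2.3333) + (-0.6667)·(-0.6667) + (1.3333)·(1.3333) + (-2.6667)·(-2.6667) + (-2.6667)·(-2.6667)) / 5 = 27.3333/5 = 5.4667
  S[X_1,X_2] = ((2.3333)·(-2.1667) + (2.3333)·(0.8333) + (-0.6667)·(0.8333) + (1.3333)·(-2.1667) + (-2.6667)·(3.8333) + (-2.6667)·(-1.1667)) / 5 = -13.6667/5 = -2.7333
  S[X_2,X_2] = ((-2.1667)·(-2.1667) + (0.8333)·(0.8333) + (0.8333)·(0.8333) + (-2.1667)·(-2.1667) + (3.8333)·(3.8333) + (-1.1667)·(-1.1667)) / 5 = 26.8333/5 = 5.3667

S is symmetric (S[j,i] = S[i,j]). Assembling:

S = [[5.4667, -2.7333],
 [-2.7333, 5.3667]]


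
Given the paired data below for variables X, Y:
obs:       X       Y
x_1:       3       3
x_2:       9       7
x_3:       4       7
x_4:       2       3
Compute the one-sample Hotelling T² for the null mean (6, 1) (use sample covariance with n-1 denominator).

Step 1 — sample mean vector:
  mean(X) = (3 + 9 + 4 + 2) / 4 = 18/4 = 4.5
  mean(Y) = (3 + 7 + 7 + 3) / 4 = 20/4 = 5
  x̄ = (4.5, 5),  deviation x̄ - mu_0 = (4.5, 5) - (6, 1) = (-1.5, 4).

Step 2 — sample covariance matrix, S[i,j] = (1/(n-1)) · Σ_k (x_{k,i} - mean_i) · (x_{k,j} - mean_j), divisor n-1 = 3:
  S[X,X] = ((-1.5)·(-1.5) + (4.5)·(4.5) + (-0.5)·(-0.5) + (-2.5)·(-2.5)) / 3 = 29/3 = 9.6667
  S[X,Y] = ((-1.5)·(-2) + (4.5)·(2) + (-0.5)·(2) + (-2.5)·(-2)) / 3 = 16/3 = 5.3333
  S[Y,Y] = ((-2)·(-2) + (2)·(2) + (2)·(2) + (-2)·(-2)) / 3 = 16/3 = 5.3333
  S = [[9.6667, 5.3333],
 [5.3333, 5.3333]].

Step 3 — invert S. det(S) = 9.6667·5.3333 - (5.3333)² = 23.1111.
  S^{-1} = (1/det) · [[d, -b], [-b, a]] = [[0.2308, -0.2308],
 [-0.2308, 0.4183]].

Step 4 — quadratic form (x̄ - mu_0)^T · S^{-1} · (x̄ - mu_0):
  S^{-1} · (x̄ - mu_0) = (-1.2692, 2.0192),
  (x̄ - mu_0)^T · [...] = (-1.5)·(-1.2692) + (4)·(2.0192) = 9.9808.

Step 5 — scale by n: T² = 4 · 9.9808 = 39.9231.

T² ≈ 39.9231


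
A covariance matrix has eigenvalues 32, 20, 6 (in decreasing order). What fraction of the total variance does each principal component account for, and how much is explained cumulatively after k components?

Step 1 — total variance = trace(Sigma) = Σ λ_i = 32 + 20 + 6 = 58.

Step 2 — fraction explained by component i = λ_i / Σ λ:
  PC1: 32/58 = 0.5517
  PC2: 20/58 = 0.3448
  PC3: 6/58 = 0.1034

Step 3 — cumulative fraction after k components = (λ_1 + ... + λ_k) / Σ λ:
  k = 1: 32/58 = 0.5517
  k = 2: (32 + 20)/58 = 52/58 = 0.8966
  k = 3: (32 + 20 + 6)/58 = 58/58 = 1

Summary (fraction, with percent):

explained: PC1 0.5517 (55.17%), PC2 0.3448 (34.48%), PC3 0.1034 (10.34%);  cumulative: 0.5517, 0.8966, 1
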